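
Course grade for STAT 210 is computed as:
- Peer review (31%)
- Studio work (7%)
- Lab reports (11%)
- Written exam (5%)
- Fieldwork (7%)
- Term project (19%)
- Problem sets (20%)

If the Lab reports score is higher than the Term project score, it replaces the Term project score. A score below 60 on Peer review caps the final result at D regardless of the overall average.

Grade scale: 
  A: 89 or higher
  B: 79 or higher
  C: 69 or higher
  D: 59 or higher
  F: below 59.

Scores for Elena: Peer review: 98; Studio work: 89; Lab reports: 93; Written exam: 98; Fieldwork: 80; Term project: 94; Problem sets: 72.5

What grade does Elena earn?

A

Lab reports (93) ≤ Term project (94), so Term project stays at 94.
Peer review score 98 ≥ 60: minimum met.
Weighted total:
  Peer review 98 × 0.31 = 30.38
  Studio work 89 × 0.07 = 6.23
  Lab reports 93 × 0.11 = 10.23
  Written exam 98 × 0.05 = 4.9
  Fieldwork 80 × 0.07 = 5.6
  Term project 94 × 0.19 = 17.86
  Problem sets 72.5 × 0.2 = 14.5
Sum = 89.7
89.7 ≥ 89 → A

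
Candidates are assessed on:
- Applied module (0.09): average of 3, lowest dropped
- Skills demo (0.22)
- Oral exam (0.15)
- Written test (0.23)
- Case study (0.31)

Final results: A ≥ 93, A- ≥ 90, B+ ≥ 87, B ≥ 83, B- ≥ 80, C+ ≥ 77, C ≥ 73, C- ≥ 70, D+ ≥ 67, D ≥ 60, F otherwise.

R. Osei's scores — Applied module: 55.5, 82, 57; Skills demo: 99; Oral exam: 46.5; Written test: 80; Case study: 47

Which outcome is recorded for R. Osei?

Applied module: drop 55.5 → average of remaining 2 = 139/2 = 69.5
Weighted total:
  Applied module 69.5 × 0.09 = 6.255
  Skills demo 99 × 0.22 = 21.78
  Oral exam 46.5 × 0.15 = 6.975
  Written test 80 × 0.23 = 18.4
  Case study 47 × 0.31 = 14.57
Sum = 67.98
67.98 is ≥ 67 and < 70 → D+

D+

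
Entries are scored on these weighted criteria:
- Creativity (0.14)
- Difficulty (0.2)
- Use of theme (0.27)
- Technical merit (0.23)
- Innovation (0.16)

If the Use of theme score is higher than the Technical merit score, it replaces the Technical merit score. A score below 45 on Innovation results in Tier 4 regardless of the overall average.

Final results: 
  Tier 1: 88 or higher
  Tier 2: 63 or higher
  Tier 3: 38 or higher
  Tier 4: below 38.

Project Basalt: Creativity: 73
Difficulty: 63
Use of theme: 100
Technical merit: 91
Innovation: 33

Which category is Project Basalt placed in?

Tier 4

Use of theme (100) > Technical merit (91), so Technical merit counts as 100.
Innovation score 33 < 45: minimum not met.
Weighted total:
  Creativity 73 × 0.14 = 10.22
  Difficulty 63 × 0.2 = 12.6
  Use of theme 100 × 0.27 = 27
  Technical merit 100 × 0.23 = 23
  Innovation 33 × 0.16 = 5.28
Sum = 78.1
Because the Innovation minimum was not met, the result is Tier 4.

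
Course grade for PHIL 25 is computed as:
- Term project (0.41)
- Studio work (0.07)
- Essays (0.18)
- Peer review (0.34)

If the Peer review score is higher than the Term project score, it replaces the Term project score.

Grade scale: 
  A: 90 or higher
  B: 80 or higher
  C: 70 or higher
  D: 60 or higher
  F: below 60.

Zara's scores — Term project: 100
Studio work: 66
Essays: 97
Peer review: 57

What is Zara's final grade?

B

Peer review (57) ≤ Term project (100), so Term project stays at 100.
Weighted total:
  Term project 100 × 0.41 = 41
  Studio work 66 × 0.07 = 4.62
  Essays 97 × 0.18 = 17.46
  Peer review 57 × 0.34 = 19.38
Sum = 82.46
82.46 is ≥ 80 and < 90 → B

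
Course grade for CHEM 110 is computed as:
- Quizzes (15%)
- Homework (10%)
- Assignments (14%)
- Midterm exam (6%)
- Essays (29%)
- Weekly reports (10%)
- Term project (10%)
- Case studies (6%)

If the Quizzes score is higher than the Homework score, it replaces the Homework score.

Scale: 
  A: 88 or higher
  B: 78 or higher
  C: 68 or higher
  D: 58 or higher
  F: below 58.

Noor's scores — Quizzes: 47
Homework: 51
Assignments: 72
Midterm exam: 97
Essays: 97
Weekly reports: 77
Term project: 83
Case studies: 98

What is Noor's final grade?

Quizzes (47) ≤ Homework (51), so Homework stays at 51.
Weighted total:
  Quizzes 47 × 0.15 = 7.05
  Homework 51 × 0.1 = 5.1
  Assignments 72 × 0.14 = 10.08
  Midterm exam 97 × 0.06 = 5.82
  Essays 97 × 0.29 = 28.13
  Weekly reports 77 × 0.1 = 7.7
  Term project 83 × 0.1 = 8.3
  Case studies 98 × 0.06 = 5.88
Sum = 78.06
78.06 is ≥ 78 and < 88 → B

B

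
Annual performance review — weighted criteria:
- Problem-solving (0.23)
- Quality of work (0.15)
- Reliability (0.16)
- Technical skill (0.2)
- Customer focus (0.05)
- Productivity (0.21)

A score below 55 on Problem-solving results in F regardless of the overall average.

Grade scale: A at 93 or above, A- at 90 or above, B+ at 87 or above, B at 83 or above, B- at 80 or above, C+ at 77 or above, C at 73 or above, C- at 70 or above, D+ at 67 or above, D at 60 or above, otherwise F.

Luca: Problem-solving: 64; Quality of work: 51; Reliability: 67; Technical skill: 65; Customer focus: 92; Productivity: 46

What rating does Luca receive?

Problem-solving score 64 ≥ 55: minimum met.
Weighted total:
  Problem-solving 64 × 0.23 = 14.72
  Quality of work 51 × 0.15 = 7.65
  Reliability 67 × 0.16 = 10.72
  Technical skill 65 × 0.2 = 13
  Customer focus 92 × 0.05 = 4.6
  Productivity 46 × 0.21 = 9.66
Sum = 60.35
60.35 is ≥ 60 and < 67 → D

D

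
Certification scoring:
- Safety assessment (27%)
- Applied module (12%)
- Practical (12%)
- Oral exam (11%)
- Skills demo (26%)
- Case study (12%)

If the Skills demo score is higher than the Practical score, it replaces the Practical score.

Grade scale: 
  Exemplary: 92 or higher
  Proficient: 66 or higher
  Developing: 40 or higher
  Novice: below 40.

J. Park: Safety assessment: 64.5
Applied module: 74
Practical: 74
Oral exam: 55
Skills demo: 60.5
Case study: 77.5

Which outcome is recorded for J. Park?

Proficient

Skills demo (60.5) ≤ Practical (74), so Practical stays at 74.
Weighted total:
  Safety assessment 64.5 × 0.27 = 17.415
  Applied module 74 × 0.12 = 8.88
  Practical 74 × 0.12 = 8.88
  Oral exam 55 × 0.11 = 6.05
  Skills demo 60.5 × 0.26 = 15.73
  Case study 77.5 × 0.12 = 9.3
Sum = 66.255
66.255 is ≥ 66 and < 92 → Proficient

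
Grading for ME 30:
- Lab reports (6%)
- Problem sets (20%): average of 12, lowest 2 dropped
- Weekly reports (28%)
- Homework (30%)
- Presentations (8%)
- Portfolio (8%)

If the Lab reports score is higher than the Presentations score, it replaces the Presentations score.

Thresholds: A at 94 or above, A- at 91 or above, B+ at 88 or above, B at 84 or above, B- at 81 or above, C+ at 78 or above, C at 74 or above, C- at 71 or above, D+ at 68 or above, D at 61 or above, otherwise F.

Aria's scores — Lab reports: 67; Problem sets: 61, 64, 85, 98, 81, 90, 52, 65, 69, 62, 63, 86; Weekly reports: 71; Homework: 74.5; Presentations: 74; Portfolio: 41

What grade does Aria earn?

D+

Problem sets: drop 52, 61 → average of remaining 10 = 763/10 = 76.3
Lab reports (67) ≤ Presentations (74), so Presentations stays at 74.
Weighted total:
  Lab reports 67 × 0.06 = 4.02
  Problem sets 76.3 × 0.2 = 15.26
  Weekly reports 71 × 0.28 = 19.88
  Homework 74.5 × 0.3 = 22.35
  Presentations 74 × 0.08 = 5.92
  Portfolio 41 × 0.08 = 3.28
Sum = 70.71
70.71 is ≥ 68 and < 71 → D+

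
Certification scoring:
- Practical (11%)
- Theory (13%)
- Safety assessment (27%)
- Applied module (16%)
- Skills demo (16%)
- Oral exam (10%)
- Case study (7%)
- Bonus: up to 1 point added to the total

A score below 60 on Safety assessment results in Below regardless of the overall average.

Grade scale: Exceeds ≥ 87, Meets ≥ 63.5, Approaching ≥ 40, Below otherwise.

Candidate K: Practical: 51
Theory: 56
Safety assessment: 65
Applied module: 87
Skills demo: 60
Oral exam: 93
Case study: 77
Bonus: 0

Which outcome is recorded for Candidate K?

Safety assessment score 65 ≥ 60: minimum met.
Weighted total:
  Practical 51 × 0.11 = 5.61
  Theory 56 × 0.13 = 7.28
  Safety assessment 65 × 0.27 = 17.55
  Applied module 87 × 0.16 = 13.92
  Skills demo 60 × 0.16 = 9.6
  Oral exam 93 × 0.1 = 9.3
  Case study 77 × 0.07 = 5.39
Sum = 68.65
Bonus: 68.65 + 0 = 68.65
68.65 is ≥ 63.5 and < 87 → Meets

Meets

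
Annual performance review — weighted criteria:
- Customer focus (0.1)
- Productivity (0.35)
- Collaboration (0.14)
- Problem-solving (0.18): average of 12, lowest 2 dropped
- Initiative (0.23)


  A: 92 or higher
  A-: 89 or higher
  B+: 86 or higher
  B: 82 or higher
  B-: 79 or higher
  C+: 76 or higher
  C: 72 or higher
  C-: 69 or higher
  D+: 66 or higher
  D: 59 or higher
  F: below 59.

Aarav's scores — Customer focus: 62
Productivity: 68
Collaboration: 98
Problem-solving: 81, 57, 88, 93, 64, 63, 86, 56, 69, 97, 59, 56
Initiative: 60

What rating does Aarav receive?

C-

Problem-solving: drop 56, 56 → average of remaining 10 = 757/10 = 75.7
Weighted total:
  Customer focus 62 × 0.1 = 6.2
  Productivity 68 × 0.35 = 23.8
  Collaboration 98 × 0.14 = 13.72
  Problem-solving 75.7 × 0.18 = 13.626
  Initiative 60 × 0.23 = 13.8
Sum = 71.146
71.146 is ≥ 69 and < 72 → C-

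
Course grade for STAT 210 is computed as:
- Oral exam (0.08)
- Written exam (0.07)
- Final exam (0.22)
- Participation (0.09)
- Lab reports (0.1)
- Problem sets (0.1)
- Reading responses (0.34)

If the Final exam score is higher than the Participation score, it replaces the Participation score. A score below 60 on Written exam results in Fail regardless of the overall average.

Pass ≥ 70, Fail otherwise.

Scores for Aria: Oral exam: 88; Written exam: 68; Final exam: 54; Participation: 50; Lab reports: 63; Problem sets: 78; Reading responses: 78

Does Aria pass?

Fail

Final exam (54) > Participation (50), so Participation counts as 54.
Written exam score 68 ≥ 60: minimum met.
Weighted total:
  Oral exam 88 × 0.08 = 7.04
  Written exam 68 × 0.07 = 4.76
  Final exam 54 × 0.22 = 11.88
  Participation 54 × 0.09 = 4.86
  Lab reports 63 × 0.1 = 6.3
  Problem sets 78 × 0.1 = 7.8
  Reading responses 78 × 0.34 = 26.52
Sum = 69.16
69.16 < 70 → Fail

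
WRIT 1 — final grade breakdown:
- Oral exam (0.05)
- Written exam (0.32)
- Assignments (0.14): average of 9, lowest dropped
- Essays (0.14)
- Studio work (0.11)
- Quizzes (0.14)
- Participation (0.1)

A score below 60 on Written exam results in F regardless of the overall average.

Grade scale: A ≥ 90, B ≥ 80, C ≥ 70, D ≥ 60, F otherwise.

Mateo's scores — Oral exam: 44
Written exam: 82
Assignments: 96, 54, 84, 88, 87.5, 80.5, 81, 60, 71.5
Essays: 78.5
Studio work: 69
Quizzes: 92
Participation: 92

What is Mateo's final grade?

B

Assignments: drop 54 → average of remaining 8 = 648.5/8 = 81.0625
Written exam score 82 ≥ 60: minimum met.
Weighted total:
  Oral exam 44 × 0.05 = 2.2
  Written exam 82 × 0.32 = 26.24
  Assignments 81.0625 × 0.14 = 11.34875
  Essays 78.5 × 0.14 = 10.99
  Studio work 69 × 0.11 = 7.59
  Quizzes 92 × 0.14 = 12.88
  Participation 92 × 0.1 = 9.2
Sum = 80.44875
80.44875 is ≥ 80 and < 90 → B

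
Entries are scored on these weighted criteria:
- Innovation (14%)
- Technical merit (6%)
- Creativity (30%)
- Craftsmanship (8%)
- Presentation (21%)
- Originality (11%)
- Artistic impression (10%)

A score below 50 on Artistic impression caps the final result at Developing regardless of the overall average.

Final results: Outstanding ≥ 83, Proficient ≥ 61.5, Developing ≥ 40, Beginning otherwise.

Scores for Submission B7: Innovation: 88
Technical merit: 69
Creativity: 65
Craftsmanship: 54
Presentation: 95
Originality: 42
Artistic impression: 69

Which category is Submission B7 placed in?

Proficient

Artistic impression score 69 ≥ 50: minimum met.
Weighted total:
  Innovation 88 × 0.14 = 12.32
  Technical merit 69 × 0.06 = 4.14
  Creativity 65 × 0.3 = 19.5
  Craftsmanship 54 × 0.08 = 4.32
  Presentation 95 × 0.21 = 19.95
  Originality 42 × 0.11 = 4.62
  Artistic impression 69 × 0.1 = 6.9
Sum = 71.75
71.75 is ≥ 61.5 and < 83 → Proficient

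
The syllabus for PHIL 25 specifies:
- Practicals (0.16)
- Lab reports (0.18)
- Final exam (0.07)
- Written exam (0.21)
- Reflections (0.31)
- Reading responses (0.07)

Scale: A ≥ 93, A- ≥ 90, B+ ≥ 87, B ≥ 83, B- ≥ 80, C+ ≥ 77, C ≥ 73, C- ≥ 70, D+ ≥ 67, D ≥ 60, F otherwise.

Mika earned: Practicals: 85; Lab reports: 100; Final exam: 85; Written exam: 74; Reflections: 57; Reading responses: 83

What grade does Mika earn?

Weighted total:
  Practicals 85 × 0.16 = 13.6
  Lab reports 100 × 0.18 = 18
  Final exam 85 × 0.07 = 5.95
  Written exam 74 × 0.21 = 15.54
  Reflections 57 × 0.31 = 17.67
  Reading responses 83 × 0.07 = 5.81
Sum = 76.57
76.57 is ≥ 73 and < 77 → C

C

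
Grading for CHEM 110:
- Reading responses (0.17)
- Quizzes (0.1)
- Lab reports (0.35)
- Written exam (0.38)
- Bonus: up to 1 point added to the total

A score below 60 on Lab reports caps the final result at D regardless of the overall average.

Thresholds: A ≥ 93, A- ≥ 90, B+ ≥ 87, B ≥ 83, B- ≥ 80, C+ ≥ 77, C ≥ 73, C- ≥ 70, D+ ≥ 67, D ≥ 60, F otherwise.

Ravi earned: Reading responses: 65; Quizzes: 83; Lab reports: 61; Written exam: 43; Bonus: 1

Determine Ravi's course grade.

F

Lab reports score 61 ≥ 60: minimum met.
Weighted total:
  Reading responses 65 × 0.17 = 11.05
  Quizzes 83 × 0.1 = 8.3
  Lab reports 61 × 0.35 = 21.35
  Written exam 43 × 0.38 = 16.34
Sum = 57.04
Bonus: 57.04 + 1 = 58.04
58.04 < 60 → F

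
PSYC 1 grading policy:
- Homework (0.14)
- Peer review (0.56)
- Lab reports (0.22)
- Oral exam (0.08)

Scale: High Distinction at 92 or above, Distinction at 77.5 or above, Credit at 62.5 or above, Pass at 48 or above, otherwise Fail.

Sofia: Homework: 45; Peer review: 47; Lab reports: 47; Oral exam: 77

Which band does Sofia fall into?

Weighted total:
  Homework 45 × 0.14 = 6.3
  Peer review 47 × 0.56 = 26.32
  Lab reports 47 × 0.22 = 10.34
  Oral exam 77 × 0.08 = 6.16
Sum = 49.12
49.12 is ≥ 48 and < 62.5 → Pass

Pass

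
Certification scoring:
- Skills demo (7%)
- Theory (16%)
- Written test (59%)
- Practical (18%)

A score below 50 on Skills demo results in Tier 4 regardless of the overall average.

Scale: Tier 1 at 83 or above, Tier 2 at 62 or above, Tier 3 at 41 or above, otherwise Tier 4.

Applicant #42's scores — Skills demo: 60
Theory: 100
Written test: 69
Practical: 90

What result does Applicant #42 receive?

Skills demo score 60 ≥ 50: minimum met.
Weighted total:
  Skills demo 60 × 0.07 = 4.2
  Theory 100 × 0.16 = 16
  Written test 69 × 0.59 = 40.71
  Practical 90 × 0.18 = 16.2
Sum = 77.11
77.11 is ≥ 62 and < 83 → Tier 2

Tier 2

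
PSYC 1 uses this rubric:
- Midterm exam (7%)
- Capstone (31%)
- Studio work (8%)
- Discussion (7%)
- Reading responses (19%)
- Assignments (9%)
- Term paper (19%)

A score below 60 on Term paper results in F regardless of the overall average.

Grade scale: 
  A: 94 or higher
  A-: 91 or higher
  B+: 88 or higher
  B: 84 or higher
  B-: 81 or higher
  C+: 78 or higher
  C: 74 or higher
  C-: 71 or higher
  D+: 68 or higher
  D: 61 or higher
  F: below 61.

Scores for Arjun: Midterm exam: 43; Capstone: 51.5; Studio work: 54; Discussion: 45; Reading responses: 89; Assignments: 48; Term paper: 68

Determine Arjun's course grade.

F

Term paper score 68 ≥ 60: minimum met.
Weighted total:
  Midterm exam 43 × 0.07 = 3.01
  Capstone 51.5 × 0.31 = 15.965
  Studio work 54 × 0.08 = 4.32
  Discussion 45 × 0.07 = 3.15
  Reading responses 89 × 0.19 = 16.91
  Assignments 48 × 0.09 = 4.32
  Term paper 68 × 0.19 = 12.92
Sum = 60.595
60.595 < 61 → F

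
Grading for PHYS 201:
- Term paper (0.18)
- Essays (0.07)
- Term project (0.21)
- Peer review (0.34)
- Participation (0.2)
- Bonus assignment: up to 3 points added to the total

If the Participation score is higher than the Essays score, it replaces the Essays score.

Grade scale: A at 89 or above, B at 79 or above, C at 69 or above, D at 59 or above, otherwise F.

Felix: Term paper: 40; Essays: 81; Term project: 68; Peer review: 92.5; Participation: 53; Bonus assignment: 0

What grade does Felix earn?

Participation (53) ≤ Essays (81), so Essays stays at 81.
Weighted total:
  Term paper 40 × 0.18 = 7.2
  Essays 81 × 0.07 = 5.67
  Term project 68 × 0.21 = 14.28
  Peer review 92.5 × 0.34 = 31.45
  Participation 53 × 0.2 = 10.6
Sum = 69.2
Bonus assignment: 69.2 + 0 = 69.2
69.2 is ≥ 69 and < 79 → C

C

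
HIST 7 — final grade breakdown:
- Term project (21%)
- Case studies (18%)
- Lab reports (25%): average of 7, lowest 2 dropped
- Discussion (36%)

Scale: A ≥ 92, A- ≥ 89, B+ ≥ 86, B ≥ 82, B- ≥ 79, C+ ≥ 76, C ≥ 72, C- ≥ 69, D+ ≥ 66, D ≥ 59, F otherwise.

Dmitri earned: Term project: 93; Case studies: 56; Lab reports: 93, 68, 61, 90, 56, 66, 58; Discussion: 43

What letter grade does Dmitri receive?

Lab reports: drop 56, 58 → average of remaining 5 = 378/5 = 75.6
Weighted total:
  Term project 93 × 0.21 = 19.53
  Case studies 56 × 0.18 = 10.08
  Lab reports 75.6 × 0.25 = 18.9
  Discussion 43 × 0.36 = 15.48
Sum = 63.99
63.99 is ≥ 59 and < 66 → D

D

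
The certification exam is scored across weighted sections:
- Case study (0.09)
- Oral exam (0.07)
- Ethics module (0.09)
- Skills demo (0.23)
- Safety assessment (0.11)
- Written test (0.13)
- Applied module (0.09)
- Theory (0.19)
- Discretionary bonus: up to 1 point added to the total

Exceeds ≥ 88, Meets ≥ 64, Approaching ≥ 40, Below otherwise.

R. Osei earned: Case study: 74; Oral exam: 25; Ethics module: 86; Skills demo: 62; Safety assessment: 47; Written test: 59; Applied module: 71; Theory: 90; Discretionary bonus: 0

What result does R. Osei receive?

Meets

Weighted total:
  Case study 74 × 0.09 = 6.66
  Oral exam 25 × 0.07 = 1.75
  Ethics module 86 × 0.09 = 7.74
  Skills demo 62 × 0.23 = 14.26
  Safety assessment 47 × 0.11 = 5.17
  Written test 59 × 0.13 = 7.67
  Applied module 71 × 0.09 = 6.39
  Theory 90 × 0.19 = 17.1
Sum = 66.74
Discretionary bonus: 66.74 + 0 = 66.74
66.74 is ≥ 64 and < 88 → Meets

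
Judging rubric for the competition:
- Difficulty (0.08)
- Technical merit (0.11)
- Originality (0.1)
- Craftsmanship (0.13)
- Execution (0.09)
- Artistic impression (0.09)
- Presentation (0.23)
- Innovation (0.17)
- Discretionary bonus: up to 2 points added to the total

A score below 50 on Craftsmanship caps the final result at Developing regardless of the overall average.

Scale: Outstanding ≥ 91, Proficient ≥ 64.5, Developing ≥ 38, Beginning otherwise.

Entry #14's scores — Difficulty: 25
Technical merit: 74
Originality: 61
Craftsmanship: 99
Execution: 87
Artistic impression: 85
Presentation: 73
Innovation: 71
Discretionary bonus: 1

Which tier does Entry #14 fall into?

Proficient

Craftsmanship score 99 ≥ 50: minimum met.
Weighted total:
  Difficulty 25 × 0.08 = 2
  Technical merit 74 × 0.11 = 8.14
  Originality 61 × 0.1 = 6.1
  Craftsmanship 99 × 0.13 = 12.87
  Execution 87 × 0.09 = 7.83
  Artistic impression 85 × 0.09 = 7.65
  Presentation 73 × 0.23 = 16.79
  Innovation 71 × 0.17 = 12.07
Sum = 73.45
Discretionary bonus: 73.45 + 1 = 74.45
74.45 is ≥ 64.5 and < 91 → Proficient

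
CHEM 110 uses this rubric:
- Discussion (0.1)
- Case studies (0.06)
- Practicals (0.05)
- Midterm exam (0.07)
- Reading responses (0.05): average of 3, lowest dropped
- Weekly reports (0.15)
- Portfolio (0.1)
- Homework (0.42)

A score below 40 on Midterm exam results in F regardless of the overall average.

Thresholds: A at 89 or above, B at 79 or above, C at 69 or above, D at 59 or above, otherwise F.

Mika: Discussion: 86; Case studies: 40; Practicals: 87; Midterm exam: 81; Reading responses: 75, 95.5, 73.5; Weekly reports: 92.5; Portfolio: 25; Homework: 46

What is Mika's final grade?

D

Reading responses: drop 73.5 → average of remaining 2 = 170.5/2 = 85.25
Midterm exam score 81 ≥ 40: minimum met.
Weighted total:
  Discussion 86 × 0.1 = 8.6
  Case studies 40 × 0.06 = 2.4
  Practicals 87 × 0.05 = 4.35
  Midterm exam 81 × 0.07 = 5.67
  Reading responses 85.25 × 0.05 = 4.2625
  Weekly reports 92.5 × 0.15 = 13.875
  Portfolio 25 × 0.1 = 2.5
  Homework 46 × 0.42 = 19.32
Sum = 60.9775
60.9775 is ≥ 59 and < 69 → D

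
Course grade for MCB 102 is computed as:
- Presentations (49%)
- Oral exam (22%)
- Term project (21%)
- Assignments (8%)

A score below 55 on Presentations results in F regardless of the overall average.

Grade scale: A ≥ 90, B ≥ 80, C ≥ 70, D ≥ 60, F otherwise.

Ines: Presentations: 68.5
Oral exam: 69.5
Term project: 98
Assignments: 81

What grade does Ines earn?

Presentations score 68.5 ≥ 55: minimum met.
Weighted total:
  Presentations 68.5 × 0.49 = 33.565
  Oral exam 69.5 × 0.22 = 15.29
  Term project 98 × 0.21 = 20.58
  Assignments 81 × 0.08 = 6.48
Sum = 75.915
75.915 is ≥ 70 and < 80 → C

C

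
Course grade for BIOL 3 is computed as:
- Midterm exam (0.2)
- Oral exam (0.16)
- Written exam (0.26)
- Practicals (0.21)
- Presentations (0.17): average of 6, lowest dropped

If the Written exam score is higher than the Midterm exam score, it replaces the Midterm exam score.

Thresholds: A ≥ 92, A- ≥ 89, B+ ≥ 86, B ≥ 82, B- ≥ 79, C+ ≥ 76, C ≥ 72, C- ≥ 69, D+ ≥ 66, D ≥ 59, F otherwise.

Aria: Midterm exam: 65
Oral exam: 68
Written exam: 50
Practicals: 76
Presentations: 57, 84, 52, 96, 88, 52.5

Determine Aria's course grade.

Presentations: drop 52 → average of remaining 5 = 377.5/5 = 75.5
Written exam (50) ≤ Midterm exam (65), so Midterm exam stays at 65.
Weighted total:
  Midterm exam 65 × 0.2 = 13
  Oral exam 68 × 0.16 = 10.88
  Written exam 50 × 0.26 = 13
  Practicals 76 × 0.21 = 15.96
  Presentations 75.5 × 0.17 = 12.835
Sum = 65.675
65.675 is ≥ 59 and < 66 → D

D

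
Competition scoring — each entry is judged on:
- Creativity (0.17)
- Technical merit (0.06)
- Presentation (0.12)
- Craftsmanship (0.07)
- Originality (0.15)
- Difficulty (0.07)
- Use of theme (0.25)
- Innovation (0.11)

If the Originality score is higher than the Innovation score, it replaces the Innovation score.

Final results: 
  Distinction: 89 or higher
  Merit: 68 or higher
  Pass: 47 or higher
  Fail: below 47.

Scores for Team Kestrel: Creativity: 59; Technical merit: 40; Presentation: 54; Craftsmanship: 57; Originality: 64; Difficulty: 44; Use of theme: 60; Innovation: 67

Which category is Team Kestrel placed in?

Pass

Originality (64) ≤ Innovation (67), so Innovation stays at 67.
Weighted total:
  Creativity 59 × 0.17 = 10.03
  Technical merit 40 × 0.06 = 2.4
  Presentation 54 × 0.12 = 6.48
  Craftsmanship 57 × 0.07 = 3.99
  Originality 64 × 0.15 = 9.6
  Difficulty 44 × 0.07 = 3.08
  Use of theme 60 × 0.25 = 15
  Innovation 67 × 0.11 = 7.37
Sum = 57.95
57.95 is ≥ 47 and < 68 → Pass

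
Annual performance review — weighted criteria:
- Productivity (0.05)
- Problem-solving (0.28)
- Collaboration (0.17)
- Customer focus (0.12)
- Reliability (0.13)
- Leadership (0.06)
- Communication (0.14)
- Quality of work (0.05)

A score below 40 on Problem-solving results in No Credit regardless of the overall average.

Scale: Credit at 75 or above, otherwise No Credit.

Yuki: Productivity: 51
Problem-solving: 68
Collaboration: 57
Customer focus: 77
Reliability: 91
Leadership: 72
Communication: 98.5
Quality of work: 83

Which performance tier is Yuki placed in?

Problem-solving score 68 ≥ 40: minimum met.
Weighted total:
  Productivity 51 × 0.05 = 2.55
  Problem-solving 68 × 0.28 = 19.04
  Collaboration 57 × 0.17 = 9.69
  Customer focus 77 × 0.12 = 9.24
  Reliability 91 × 0.13 = 11.83
  Leadership 72 × 0.06 = 4.32
  Communication 98.5 × 0.14 = 13.79
  Quality of work 83 × 0.05 = 4.15
Sum = 74.61
74.61 < 75 → No Credit

No Credit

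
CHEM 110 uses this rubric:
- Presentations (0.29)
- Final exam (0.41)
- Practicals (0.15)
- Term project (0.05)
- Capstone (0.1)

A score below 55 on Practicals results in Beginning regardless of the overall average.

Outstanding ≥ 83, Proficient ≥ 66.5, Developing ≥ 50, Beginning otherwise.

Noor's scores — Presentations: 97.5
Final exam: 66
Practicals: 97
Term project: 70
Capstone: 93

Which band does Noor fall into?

Proficient

Practicals score 97 ≥ 55: minimum met.
Weighted total:
  Presentations 97.5 × 0.29 = 28.275
  Final exam 66 × 0.41 = 27.06
  Practicals 97 × 0.15 = 14.55
  Term project 70 × 0.05 = 3.5
  Capstone 93 × 0.1 = 9.3
Sum = 82.685
82.685 is ≥ 66.5 and < 83 → Proficient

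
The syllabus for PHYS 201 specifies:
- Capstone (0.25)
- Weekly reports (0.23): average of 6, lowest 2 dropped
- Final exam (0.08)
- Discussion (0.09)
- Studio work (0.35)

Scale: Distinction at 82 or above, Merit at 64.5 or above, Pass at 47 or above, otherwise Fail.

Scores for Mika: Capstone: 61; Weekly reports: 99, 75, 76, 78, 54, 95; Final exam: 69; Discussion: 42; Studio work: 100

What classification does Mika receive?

Weekly reports: drop 54, 75 → average of remaining 4 = 348/4 = 87
Weighted total:
  Capstone 61 × 0.25 = 15.25
  Weekly reports 87 × 0.23 = 20.01
  Final exam 69 × 0.08 = 5.52
  Discussion 42 × 0.09 = 3.78
  Studio work 100 × 0.35 = 35
Sum = 79.56
79.56 is ≥ 64.5 and < 82 → Merit

Merit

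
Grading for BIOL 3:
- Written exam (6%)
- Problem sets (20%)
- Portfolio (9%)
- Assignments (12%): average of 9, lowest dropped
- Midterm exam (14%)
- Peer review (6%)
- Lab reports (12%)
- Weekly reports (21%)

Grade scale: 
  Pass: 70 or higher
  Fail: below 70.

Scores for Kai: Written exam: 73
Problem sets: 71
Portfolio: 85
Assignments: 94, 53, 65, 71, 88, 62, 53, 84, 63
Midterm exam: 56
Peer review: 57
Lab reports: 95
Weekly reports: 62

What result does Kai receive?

Assignments: drop 53 → average of remaining 8 = 580/8 = 72.5
Weighted total:
  Written exam 73 × 0.06 = 4.38
  Problem sets 71 × 0.2 = 14.2
  Portfolio 85 × 0.09 = 7.65
  Assignments 72.5 × 0.12 = 8.7
  Midterm exam 56 × 0.14 = 7.84
  Peer review 57 × 0.06 = 3.42
  Lab reports 95 × 0.12 = 11.4
  Weekly reports 62 × 0.21 = 13.02
Sum = 70.61
70.61 ≥ 70 → Pass

Pass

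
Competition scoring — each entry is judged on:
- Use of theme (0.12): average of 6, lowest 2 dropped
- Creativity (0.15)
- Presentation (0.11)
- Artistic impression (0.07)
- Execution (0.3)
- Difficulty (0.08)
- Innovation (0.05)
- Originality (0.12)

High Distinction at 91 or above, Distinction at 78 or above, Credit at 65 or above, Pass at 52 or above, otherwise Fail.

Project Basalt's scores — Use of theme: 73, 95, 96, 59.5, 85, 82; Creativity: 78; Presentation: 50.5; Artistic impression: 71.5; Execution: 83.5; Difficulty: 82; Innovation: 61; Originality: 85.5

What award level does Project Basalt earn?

Credit

Use of theme: drop 59.5, 73 → average of remaining 4 = 358/4 = 89.5
Weighted total:
  Use of theme 89.5 × 0.12 = 10.74
  Creativity 78 × 0.15 = 11.7
  Presentation 50.5 × 0.11 = 5.555
  Artistic impression 71.5 × 0.07 = 5.005
  Execution 83.5 × 0.3 = 25.05
  Difficulty 82 × 0.08 = 6.56
  Innovation 61 × 0.05 = 3.05
  Originality 85.5 × 0.12 = 10.26
Sum = 77.92
77.92 is ≥ 65 and < 78 → Credit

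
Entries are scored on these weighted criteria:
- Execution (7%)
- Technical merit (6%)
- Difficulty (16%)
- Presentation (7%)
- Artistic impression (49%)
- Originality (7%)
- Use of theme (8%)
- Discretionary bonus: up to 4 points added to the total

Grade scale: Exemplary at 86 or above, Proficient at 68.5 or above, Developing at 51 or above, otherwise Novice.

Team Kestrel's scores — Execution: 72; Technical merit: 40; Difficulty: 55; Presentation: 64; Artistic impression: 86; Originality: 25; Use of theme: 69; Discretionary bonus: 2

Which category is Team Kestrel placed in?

Proficient

Weighted total:
  Execution 72 × 0.07 = 5.04
  Technical merit 40 × 0.06 = 2.4
  Difficulty 55 × 0.16 = 8.8
  Presentation 64 × 0.07 = 4.48
  Artistic impression 86 × 0.49 = 42.14
  Originality 25 × 0.07 = 1.75
  Use of theme 69 × 0.08 = 5.52
Sum = 70.13
Discretionary bonus: 70.13 + 2 = 72.13
72.13 is ≥ 68.5 and < 86 → Proficient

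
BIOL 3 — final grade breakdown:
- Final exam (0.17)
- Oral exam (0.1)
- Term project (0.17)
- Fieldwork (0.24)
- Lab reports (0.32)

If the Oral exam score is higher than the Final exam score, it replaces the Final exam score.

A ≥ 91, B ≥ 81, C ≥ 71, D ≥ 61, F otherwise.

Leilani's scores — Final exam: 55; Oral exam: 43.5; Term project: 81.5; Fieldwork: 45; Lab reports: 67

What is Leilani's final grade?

F

Oral exam (43.5) ≤ Final exam (55), so Final exam stays at 55.
Weighted total:
  Final exam 55 × 0.17 = 9.35
  Oral exam 43.5 × 0.1 = 4.35
  Term project 81.5 × 0.17 = 13.855
  Fieldwork 45 × 0.24 = 10.8
  Lab reports 67 × 0.32 = 21.44
Sum = 59.795
59.795 < 61 → F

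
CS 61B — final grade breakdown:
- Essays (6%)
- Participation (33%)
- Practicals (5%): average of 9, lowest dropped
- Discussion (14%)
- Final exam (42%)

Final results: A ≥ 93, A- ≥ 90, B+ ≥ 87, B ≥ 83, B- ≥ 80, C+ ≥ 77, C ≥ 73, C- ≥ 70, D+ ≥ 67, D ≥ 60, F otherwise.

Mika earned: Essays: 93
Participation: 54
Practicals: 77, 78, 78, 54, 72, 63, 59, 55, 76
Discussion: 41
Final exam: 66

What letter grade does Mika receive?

D

Practicals: drop 54 → average of remaining 8 = 558/8 = 69.75
Weighted total:
  Essays 93 × 0.06 = 5.58
  Participation 54 × 0.33 = 17.82
  Practicals 69.75 × 0.05 = 3.4875
  Discussion 41 × 0.14 = 5.74
  Final exam 66 × 0.42 = 27.72
Sum = 60.3475
60.3475 is ≥ 60 and < 67 → D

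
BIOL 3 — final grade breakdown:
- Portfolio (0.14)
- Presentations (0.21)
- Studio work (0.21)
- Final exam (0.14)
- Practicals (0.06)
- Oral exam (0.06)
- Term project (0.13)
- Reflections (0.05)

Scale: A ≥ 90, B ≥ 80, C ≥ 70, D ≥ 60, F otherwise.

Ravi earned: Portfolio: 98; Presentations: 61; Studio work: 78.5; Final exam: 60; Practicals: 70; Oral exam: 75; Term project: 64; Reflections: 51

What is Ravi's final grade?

C

Weighted total:
  Portfolio 98 × 0.14 = 13.72
  Presentations 61 × 0.21 = 12.81
  Studio work 78.5 × 0.21 = 16.485
  Final exam 60 × 0.14 = 8.4
  Practicals 70 × 0.06 = 4.2
  Oral exam 75 × 0.06 = 4.5
  Term project 64 × 0.13 = 8.32
  Reflections 51 × 0.05 = 2.55
Sum = 70.985
70.985 is ≥ 70 and < 80 → C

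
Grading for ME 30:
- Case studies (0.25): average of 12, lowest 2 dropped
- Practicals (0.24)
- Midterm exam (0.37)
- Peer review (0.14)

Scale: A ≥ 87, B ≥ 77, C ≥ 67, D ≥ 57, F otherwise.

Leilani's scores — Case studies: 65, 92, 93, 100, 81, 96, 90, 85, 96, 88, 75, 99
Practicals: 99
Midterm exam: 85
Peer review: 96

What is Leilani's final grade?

A

Case studies: drop 65, 75 → average of remaining 10 = 920/10 = 92
Weighted total:
  Case studies 92 × 0.25 = 23
  Practicals 99 × 0.24 = 23.76
  Midterm exam 85 × 0.37 = 31.45
  Peer review 96 × 0.14 = 13.44
Sum = 91.65
91.65 ≥ 87 → A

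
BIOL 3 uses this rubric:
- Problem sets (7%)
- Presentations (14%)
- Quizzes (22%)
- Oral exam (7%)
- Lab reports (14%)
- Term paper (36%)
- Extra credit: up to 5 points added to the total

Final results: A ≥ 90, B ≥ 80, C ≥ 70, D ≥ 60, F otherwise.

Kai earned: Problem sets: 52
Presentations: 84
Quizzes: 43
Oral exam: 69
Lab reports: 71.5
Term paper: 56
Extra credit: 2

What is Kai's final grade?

D

Weighted total:
  Problem sets 52 × 0.07 = 3.64
  Presentations 84 × 0.14 = 11.76
  Quizzes 43 × 0.22 = 9.46
  Oral exam 69 × 0.07 = 4.83
  Lab reports 71.5 × 0.14 = 10.01
  Term paper 56 × 0.36 = 20.16
Sum = 59.86
Extra credit: 59.86 + 2 = 61.86
61.86 is ≥ 60 and < 70 → D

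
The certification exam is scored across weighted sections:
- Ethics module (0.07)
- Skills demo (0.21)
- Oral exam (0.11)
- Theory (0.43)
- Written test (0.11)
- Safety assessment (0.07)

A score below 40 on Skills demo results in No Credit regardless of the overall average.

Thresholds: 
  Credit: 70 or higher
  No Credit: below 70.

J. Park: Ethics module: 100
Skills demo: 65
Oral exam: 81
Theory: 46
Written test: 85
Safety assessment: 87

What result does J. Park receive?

Skills demo score 65 ≥ 40: minimum met.
Weighted total:
  Ethics module 100 × 0.07 = 7
  Skills demo 65 × 0.21 = 13.65
  Oral exam 81 × 0.11 = 8.91
  Theory 46 × 0.43 = 19.78
  Written test 85 × 0.11 = 9.35
  Safety assessment 87 × 0.07 = 6.09
Sum = 64.78
64.78 < 70 → No Credit

No Credit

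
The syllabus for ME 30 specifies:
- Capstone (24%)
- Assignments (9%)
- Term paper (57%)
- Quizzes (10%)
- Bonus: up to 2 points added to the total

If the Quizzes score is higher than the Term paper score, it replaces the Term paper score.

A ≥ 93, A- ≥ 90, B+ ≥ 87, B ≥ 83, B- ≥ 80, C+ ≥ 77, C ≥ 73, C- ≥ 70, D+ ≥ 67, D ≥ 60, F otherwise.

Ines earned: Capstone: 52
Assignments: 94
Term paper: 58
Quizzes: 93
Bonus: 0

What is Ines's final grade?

B

Quizzes (93) > Term paper (58), so Term paper counts as 93.
Weighted total:
  Capstone 52 × 0.24 = 12.48
  Assignments 94 × 0.09 = 8.46
  Term paper 93 × 0.57 = 53.01
  Quizzes 93 × 0.1 = 9.3
Sum = 83.25
Bonus: 83.25 + 0 = 83.25
83.25 is ≥ 83 and < 87 → B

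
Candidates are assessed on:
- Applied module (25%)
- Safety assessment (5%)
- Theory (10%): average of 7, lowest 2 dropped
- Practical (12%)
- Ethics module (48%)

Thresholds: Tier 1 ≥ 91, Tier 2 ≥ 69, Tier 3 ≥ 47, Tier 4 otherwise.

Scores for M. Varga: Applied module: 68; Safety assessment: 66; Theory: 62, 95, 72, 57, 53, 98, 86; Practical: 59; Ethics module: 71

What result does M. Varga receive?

Theory: drop 53, 57 → average of remaining 5 = 413/5 = 82.6
Weighted total:
  Applied module 68 × 0.25 = 17
  Safety assessment 66 × 0.05 = 3.3
  Theory 82.6 × 0.1 = 8.26
  Practical 59 × 0.12 = 7.08
  Ethics module 71 × 0.48 = 34.08
Sum = 69.72
69.72 is ≥ 69 and < 91 → Tier 2

Tier 2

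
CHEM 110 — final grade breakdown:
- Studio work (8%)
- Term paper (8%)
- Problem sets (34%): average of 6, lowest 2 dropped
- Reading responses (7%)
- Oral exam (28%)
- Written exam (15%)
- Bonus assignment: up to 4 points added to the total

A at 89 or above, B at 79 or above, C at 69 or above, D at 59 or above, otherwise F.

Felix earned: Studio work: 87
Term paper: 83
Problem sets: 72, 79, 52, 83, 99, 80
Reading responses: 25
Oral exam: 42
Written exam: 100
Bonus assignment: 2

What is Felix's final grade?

C

Problem sets: drop 52, 72 → average of remaining 4 = 341/4 = 85.25
Weighted total:
  Studio work 87 × 0.08 = 6.96
  Term paper 83 × 0.08 = 6.64
  Problem sets 85.25 × 0.34 = 28.985
  Reading responses 25 × 0.07 = 1.75
  Oral exam 42 × 0.28 = 11.76
  Written exam 100 × 0.15 = 15
Sum = 71.095
Bonus assignment: 71.095 + 2 = 73.095
73.095 is ≥ 69 and < 79 → C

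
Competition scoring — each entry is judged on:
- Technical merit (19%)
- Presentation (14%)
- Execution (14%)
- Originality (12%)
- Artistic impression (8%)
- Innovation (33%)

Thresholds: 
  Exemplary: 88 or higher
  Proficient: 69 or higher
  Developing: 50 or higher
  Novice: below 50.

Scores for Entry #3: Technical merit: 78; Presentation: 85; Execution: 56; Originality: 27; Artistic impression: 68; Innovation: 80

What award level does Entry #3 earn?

Weighted total:
  Technical merit 78 × 0.19 = 14.82
  Presentation 85 × 0.14 = 11.9
  Execution 56 × 0.14 = 7.84
  Originality 27 × 0.12 = 3.24
  Artistic impression 68 × 0.08 = 5.44
  Innovation 80 × 0.33 = 26.4
Sum = 69.64
69.64 is ≥ 69 and < 88 → Proficient

Proficient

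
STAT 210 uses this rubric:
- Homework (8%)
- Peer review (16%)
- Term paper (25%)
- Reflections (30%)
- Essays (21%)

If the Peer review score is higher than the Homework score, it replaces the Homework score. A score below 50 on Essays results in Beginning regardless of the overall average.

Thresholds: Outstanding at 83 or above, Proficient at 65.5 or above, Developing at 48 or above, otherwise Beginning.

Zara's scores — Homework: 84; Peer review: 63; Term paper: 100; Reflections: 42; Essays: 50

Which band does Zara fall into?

Developing

Peer review (63) ≤ Homework (84), so Homework stays at 84.
Essays score 50 ≥ 50: minimum met.
Weighted total:
  Homework 84 × 0.08 = 6.72
  Peer review 63 × 0.16 = 10.08
  Term paper 100 × 0.25 = 25
  Reflections 42 × 0.3 = 12.6
  Essays 50 × 0.21 = 10.5
Sum = 64.9
64.9 is ≥ 48 and < 65.5 → Developing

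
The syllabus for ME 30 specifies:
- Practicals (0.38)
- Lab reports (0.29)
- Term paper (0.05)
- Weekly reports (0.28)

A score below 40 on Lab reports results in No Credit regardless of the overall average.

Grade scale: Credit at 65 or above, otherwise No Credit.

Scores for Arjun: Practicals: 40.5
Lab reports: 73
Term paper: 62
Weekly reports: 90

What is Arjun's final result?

No Credit

Lab reports score 73 ≥ 40: minimum met.
Weighted total:
  Practicals 40.5 × 0.38 = 15.39
  Lab reports 73 × 0.29 = 21.17
  Term paper 62 × 0.05 = 3.1
  Weekly reports 90 × 0.28 = 25.2
Sum = 64.86
64.86 < 65 → No Credit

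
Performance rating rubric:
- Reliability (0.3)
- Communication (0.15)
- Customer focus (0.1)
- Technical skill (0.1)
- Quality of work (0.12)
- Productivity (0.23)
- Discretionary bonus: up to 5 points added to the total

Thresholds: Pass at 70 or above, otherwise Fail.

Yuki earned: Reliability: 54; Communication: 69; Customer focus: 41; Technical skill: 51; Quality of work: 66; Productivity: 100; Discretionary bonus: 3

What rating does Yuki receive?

Weighted total:
  Reliability 54 × 0.3 = 16.2
  Communication 69 × 0.15 = 10.35
  Customer focus 41 × 0.1 = 4.1
  Technical skill 51 × 0.1 = 5.1
  Quality of work 66 × 0.12 = 7.92
  Productivity 100 × 0.23 = 23
Sum = 66.67
Discretionary bonus: 66.67 + 3 = 69.67
69.67 < 70 → Fail

Fail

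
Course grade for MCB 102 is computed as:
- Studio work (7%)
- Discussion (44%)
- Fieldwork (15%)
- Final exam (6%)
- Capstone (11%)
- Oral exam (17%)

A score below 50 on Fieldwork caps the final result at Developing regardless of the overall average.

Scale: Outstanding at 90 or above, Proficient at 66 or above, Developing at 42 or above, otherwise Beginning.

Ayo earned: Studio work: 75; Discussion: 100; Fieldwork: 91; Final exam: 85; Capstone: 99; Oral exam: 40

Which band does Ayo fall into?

Proficient

Fieldwork score 91 ≥ 50: minimum met.
Weighted total:
  Studio work 75 × 0.07 = 5.25
  Discussion 100 × 0.44 = 44
  Fieldwork 91 × 0.15 = 13.65
  Final exam 85 × 0.06 = 5.1
  Capstone 99 × 0.11 = 10.89
  Oral exam 40 × 0.17 = 6.8
Sum = 85.69
85.69 is ≥ 66 and < 90 → Proficient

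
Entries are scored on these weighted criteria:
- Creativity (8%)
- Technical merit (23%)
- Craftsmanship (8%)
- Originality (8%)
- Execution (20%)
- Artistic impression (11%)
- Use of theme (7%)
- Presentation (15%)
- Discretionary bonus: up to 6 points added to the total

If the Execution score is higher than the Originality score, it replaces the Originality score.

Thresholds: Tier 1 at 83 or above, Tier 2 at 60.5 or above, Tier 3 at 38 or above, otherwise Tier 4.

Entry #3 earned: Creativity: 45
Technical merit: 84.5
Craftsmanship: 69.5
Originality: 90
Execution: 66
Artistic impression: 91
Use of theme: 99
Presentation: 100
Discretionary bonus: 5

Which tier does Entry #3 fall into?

Tier 1

Execution (66) ≤ Originality (90), so Originality stays at 90.
Weighted total:
  Creativity 45 × 0.08 = 3.6
  Technical merit 84.5 × 0.23 = 19.435
  Craftsmanship 69.5 × 0.08 = 5.56
  Originality 90 × 0.08 = 7.2
  Execution 66 × 0.2 = 13.2
  Artistic impression 91 × 0.11 = 10.01
  Use of theme 99 × 0.07 = 6.93
  Presentation 100 × 0.15 = 15
Sum = 80.935
Discretionary bonus: 80.935 + 5 = 85.935
85.935 ≥ 83 → Tier 1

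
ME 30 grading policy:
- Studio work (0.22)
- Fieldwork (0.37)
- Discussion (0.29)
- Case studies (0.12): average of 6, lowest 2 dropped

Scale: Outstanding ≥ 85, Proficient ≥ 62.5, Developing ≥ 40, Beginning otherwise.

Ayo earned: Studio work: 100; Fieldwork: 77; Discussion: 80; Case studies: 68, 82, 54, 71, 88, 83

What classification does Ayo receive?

Proficient

Case studies: drop 54, 68 → average of remaining 4 = 324/4 = 81
Weighted total:
  Studio work 100 × 0.22 = 22
  Fieldwork 77 × 0.37 = 28.49
  Discussion 80 × 0.29 = 23.2
  Case studies 81 × 0.12 = 9.72
Sum = 83.41
83.41 is ≥ 62.5 and < 85 → Proficient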